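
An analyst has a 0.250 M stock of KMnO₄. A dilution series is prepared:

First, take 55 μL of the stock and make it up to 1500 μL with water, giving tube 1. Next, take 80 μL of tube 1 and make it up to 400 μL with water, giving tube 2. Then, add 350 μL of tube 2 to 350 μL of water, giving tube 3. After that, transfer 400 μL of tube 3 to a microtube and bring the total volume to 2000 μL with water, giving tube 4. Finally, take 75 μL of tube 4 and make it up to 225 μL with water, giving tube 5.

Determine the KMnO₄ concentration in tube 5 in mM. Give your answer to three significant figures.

Step 1: 55 μL brought to 1500 μL → factor 1500/55 = 27.273
Step 2: 80 μL brought to 400 μL → factor 400/80 = 5
Step 3: 350 μL + 350 μL = 700 μL total → factor 700/350 = 2
Step 4: 400 μL brought to 2000 μL → factor 2000/400 = 5
Step 5: 75 μL brought to 225 μL → factor 225/75 = 3
Overall dilution factor = 27.273 × 5 × 2 × 5 × 3 = 4090.9
Final = 0.250 M / 4090.9 = 6.111 × 10^-5 M = 0.0611 mM

0.0611 mM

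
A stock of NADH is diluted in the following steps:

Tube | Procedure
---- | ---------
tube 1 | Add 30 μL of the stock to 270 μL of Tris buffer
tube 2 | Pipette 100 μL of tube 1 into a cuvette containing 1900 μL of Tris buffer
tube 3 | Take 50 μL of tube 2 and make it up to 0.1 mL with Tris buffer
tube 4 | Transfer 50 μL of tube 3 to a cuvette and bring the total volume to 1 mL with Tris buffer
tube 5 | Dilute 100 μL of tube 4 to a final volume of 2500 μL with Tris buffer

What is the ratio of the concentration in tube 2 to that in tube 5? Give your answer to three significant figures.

1.00 × 10^3

Step 1: 30 μL + 270 μL = 300 μL total → factor 300/30 = 10
Step 2: 100 μL + 1900 μL = 2000 μL total → factor 2000/100 = 20
Step 3: 50 μL brought to 0.1 mL → factor 100/50 = 2
Step 4: 50 μL brought to 1 mL → factor 1000/50 = 20
Step 5: 100 μL brought to 2500 μL → factor 2500/100 = 25
Dilution factor to tube 2 = 200; to tube 5 = 2 × 10^5
[tube 2]/[tube 5] = (factor to tube 5)/(factor to tube 2) = 2 × 10^5/200 = 1.00 × 10^3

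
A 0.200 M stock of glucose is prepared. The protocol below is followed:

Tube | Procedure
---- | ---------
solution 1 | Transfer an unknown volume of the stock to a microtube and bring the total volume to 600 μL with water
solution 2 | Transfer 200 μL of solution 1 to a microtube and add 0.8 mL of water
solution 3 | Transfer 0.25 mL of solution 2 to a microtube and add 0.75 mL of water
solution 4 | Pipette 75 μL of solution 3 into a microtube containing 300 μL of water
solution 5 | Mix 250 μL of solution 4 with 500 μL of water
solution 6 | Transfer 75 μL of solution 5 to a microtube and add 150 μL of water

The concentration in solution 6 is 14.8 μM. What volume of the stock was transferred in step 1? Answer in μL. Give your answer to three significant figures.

40.0 μL

Step 1: v brought to 600 μL → factor = 600 μL/v
Step 2: 200 μL + 0.8 mL = 1000 μL total → factor 1000/200 = 5
Step 3: 0.25 mL + 0.75 mL = 1 mL total → factor 1/0.25 = 4
Step 4: 75 μL + 300 μL = 375 μL total → factor 375/75 = 5
Step 5: 250 μL + 500 μL = 750 μL total → factor 750/250 = 3
Step 6: 75 μL + 150 μL = 225 μL total → factor 225/75 = 3
Product of known-step factors = 900
Overall factor = 0.200 M / (14.8 μM) = 13514
Step-1 factor = 13514 / 900 = 15.015
v = 600 μL / 15.015 = 40.0 μL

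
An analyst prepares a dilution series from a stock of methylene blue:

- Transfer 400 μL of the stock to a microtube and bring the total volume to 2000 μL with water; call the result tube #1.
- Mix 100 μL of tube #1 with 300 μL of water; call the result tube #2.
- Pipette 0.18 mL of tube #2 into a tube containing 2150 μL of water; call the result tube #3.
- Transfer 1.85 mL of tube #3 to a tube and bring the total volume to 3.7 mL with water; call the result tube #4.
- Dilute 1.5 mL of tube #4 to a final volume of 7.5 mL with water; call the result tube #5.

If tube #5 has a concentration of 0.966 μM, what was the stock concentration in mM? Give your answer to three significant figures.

Step 1: 400 μL brought to 2000 μL → factor 2000/400 = 5
Step 2: 100 μL + 300 μL = 400 μL total → factor 400/100 = 4
Step 3: 0.18 mL + 2150 μL = 2.33 mL total → factor 2.33/0.18 = 12.944
Step 4: 1.85 mL brought to 3.7 mL → factor 3.7/1.85 = 2
Step 5: 1.5 mL brought to 7.5 mL → factor 7.5/1.5 = 5
Overall dilution factor = 5 × 4 × 12.944 × 2 × 5 = 2588.9
Stock = 0.966 μM × 2588.9 = 2501 μM = 2.50 mM

2.50 mM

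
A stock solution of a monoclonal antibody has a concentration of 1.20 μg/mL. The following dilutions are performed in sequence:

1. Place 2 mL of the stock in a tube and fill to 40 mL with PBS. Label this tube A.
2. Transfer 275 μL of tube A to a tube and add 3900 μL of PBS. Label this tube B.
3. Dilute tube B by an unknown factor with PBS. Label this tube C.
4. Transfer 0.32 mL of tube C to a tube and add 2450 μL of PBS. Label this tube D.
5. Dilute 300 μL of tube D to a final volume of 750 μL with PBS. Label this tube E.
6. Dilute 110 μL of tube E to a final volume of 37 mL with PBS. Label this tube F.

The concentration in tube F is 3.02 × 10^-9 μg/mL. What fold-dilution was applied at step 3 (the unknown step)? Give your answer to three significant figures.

180-fold

Step 1: 2 mL brought to 40 mL → factor 40/2 = 20
Step 2: 275 μL + 3900 μL = 4175 μL total → factor 4175/275 = 15.182
Step 3: unknown factor x
Step 4: 0.32 mL + 2450 μL = 2.77 mL total → factor 2.77/0.32 = 8.6562
Step 5: 300 μL brought to 750 μL → factor 750/300 = 2.5
Step 6: 110 μL brought to 37 mL → factor 37000/110 = 336.36
Product of known-step factors = 2.2102 × 10^6
Overall factor = 1.20 μg/mL / (3.02 × 10^-9 μg/mL) = 3.9735 × 10^8
x = 3.9735 × 10^8 / 2.2102 × 10^6 = 180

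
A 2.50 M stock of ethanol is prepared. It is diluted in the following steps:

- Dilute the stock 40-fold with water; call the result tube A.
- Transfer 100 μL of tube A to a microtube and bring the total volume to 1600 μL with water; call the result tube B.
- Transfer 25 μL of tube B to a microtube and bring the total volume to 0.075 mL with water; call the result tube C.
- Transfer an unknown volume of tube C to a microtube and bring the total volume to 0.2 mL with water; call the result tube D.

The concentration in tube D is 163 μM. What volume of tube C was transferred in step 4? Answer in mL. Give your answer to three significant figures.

0.0250 mL

Step 1: 40-fold → factor 40
Step 2: 100 μL brought to 1600 μL → factor 1600/100 = 16
Step 3: 25 μL brought to 0.075 mL → factor 75/25 = 3
Step 4: v brought to 0.2 mL → factor = 0.2 mL/v
Product of known-step factors = 1920
Overall factor = 2.50 M / (163 μM) = 15337
Step-4 factor = 15337 / 1920 = 7.9882
v = 0.2 mL / 7.9882 = 0.0250 mL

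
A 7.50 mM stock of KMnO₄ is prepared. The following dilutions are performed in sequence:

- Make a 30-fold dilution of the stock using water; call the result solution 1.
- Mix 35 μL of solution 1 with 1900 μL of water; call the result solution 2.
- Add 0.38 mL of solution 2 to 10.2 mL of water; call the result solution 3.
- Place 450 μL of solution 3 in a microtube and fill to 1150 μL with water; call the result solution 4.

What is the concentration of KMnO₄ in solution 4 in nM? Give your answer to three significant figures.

Step 1: 30-fold → factor 30
Step 2: 35 μL + 1900 μL = 1935 μL total → factor 1935/35 = 55.286
Step 3: 0.38 mL + 10.2 mL = 10.58 mL total → factor 10.58/0.38 = 27.842
Step 4: 450 μL brought to 1150 μL → factor 1150/450 = 2.5556
Overall dilution factor = 30 × 55.286 × 27.842 × 2.5556 = 1.1801 × 10^5
Final = 7.50 mM / 1.1801 × 10^5 = 6.355 × 10^-5 mM = 63.6 nM

63.6 nM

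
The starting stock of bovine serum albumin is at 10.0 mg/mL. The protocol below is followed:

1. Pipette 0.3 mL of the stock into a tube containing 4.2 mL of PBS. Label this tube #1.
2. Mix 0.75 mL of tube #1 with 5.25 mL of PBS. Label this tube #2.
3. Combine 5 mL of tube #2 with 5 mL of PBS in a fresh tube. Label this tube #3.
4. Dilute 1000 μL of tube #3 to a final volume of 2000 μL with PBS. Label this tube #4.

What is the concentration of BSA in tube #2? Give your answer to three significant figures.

0.0833 mg/mL

Step 1: 0.3 mL + 4.2 mL = 4.5 mL total → factor 4.5/0.3 = 15
Step 2: 0.75 mL + 5.25 mL = 6 mL total → factor 6/0.75 = 8
Dilution factor through tube #2 = 15 × 8 = 120
[tube #2] = 10.0 mg/mL / 120 = 0.0833 mg/mL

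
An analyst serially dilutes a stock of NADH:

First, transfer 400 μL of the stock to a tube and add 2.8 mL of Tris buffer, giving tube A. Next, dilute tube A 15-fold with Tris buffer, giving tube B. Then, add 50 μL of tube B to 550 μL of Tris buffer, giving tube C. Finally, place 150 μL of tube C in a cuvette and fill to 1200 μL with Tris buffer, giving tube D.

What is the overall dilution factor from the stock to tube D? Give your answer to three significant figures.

Step 1: 400 μL + 2.8 mL = 3200 μL total → factor 3200/400 = 8
Step 2: 15-fold → factor 15
Step 3: 50 μL + 550 μL = 600 μL total → factor 600/50 = 12
Step 4: 150 μL brought to 1200 μL → factor 1200/150 = 8
Overall dilution factor = 8 × 15 × 12 × 8 = 11520

1.15 × 10^4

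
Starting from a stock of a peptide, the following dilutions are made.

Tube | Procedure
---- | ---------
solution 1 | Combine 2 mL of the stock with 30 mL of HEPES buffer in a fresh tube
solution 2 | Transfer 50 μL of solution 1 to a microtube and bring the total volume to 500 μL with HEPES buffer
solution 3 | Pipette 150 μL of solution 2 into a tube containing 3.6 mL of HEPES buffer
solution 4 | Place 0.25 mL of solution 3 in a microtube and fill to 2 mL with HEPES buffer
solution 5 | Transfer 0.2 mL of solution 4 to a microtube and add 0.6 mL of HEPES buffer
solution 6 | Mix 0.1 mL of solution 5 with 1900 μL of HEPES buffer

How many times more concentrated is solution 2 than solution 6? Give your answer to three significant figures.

1.60 × 10^4

Step 1: 2 mL + 30 mL = 32 mL total → factor 32/2 = 16
Step 2: 50 μL brought to 500 μL → factor 500/50 = 10
Step 3: 150 μL + 3.6 mL = 3750 μL total → factor 3750/150 = 25
Step 4: 0.25 mL brought to 2 mL → factor 2/0.25 = 8
Step 5: 0.2 mL + 0.6 mL = 0.8 mL total → factor 0.8/0.2 = 4
Step 6: 0.1 mL + 1900 μL = 2 mL total → factor 2/0.1 = 20
Dilution factor to solution 2 = 160; to solution 6 = 2.56 × 10^6
[solution 2]/[solution 6] = (factor to solution 6)/(factor to solution 2) = 2.56 × 10^6/160 = 1.60 × 10^4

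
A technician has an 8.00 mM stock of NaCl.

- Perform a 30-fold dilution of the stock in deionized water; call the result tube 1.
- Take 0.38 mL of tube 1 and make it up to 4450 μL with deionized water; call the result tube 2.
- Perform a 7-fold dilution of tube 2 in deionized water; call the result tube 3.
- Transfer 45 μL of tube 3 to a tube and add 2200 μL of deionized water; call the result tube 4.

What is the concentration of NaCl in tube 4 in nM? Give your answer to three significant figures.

Step 1: 30-fold → factor 30
Step 2: 0.38 mL brought to 4450 μL → factor 4.45/0.38 = 11.711
Step 3: 7-fold → factor 7
Step 4: 45 μL + 2200 μL = 2245 μL total → factor 2245/45 = 49.889
Overall dilution factor = 30 × 11.711 × 7 × 49.889 = 1.2269 × 10^5
Final = 8.00 mM / 1.2269 × 10^5 = 6.521 × 10^-5 mM = 65.2 nM

65.2 nM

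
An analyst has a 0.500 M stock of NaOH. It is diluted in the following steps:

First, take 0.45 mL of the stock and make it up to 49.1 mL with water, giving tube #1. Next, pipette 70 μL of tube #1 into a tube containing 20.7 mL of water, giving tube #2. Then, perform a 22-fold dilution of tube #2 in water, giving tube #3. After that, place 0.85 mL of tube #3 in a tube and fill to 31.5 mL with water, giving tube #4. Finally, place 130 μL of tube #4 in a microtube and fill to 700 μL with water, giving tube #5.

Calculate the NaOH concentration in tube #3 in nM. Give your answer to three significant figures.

702 nM

Step 1: 0.45 mL brought to 49.1 mL → factor 49.1/0.45 = 109.11
Step 2: 70 μL + 20.7 mL = 20770 μL total → factor 20770/70 = 296.71
Step 3: 22-fold → factor 22
Dilution factor through tube #3 = 109.11 × 296.71 × 22 = 7.1225 × 10^5
[tube #3] = 0.500 M / 7.1225 × 10^5 = 7.020 × 10^-7 M = 702 nM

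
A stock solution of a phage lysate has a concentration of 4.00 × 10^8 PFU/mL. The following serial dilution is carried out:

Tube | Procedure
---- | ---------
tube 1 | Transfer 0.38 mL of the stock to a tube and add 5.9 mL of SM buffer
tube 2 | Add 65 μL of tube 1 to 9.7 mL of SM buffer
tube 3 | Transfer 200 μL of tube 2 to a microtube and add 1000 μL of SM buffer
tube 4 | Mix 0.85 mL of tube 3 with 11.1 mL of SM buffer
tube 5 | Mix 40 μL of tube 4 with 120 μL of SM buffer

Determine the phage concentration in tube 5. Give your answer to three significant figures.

477 PFU/mL

Step 1: 0.38 mL + 5.9 mL = 6.28 mL total → factor 6.28/0.38 = 16.526
Step 2: 65 μL + 9.7 mL = 9765 μL total → factor 9765/65 = 150.23
Step 3: 200 μL + 1000 μL = 1200 μL total → factor 1200/200 = 6
Step 4: 0.85 mL + 11.1 mL = 11.95 mL total → factor 11.95/0.85 = 14.059
Step 5: 40 μL + 120 μL = 160 μL total → factor 160/40 = 4
Overall dilution factor = 16.526 × 150.23 × 6 × 14.059 × 4 = 8.3771 × 10^5
Final = 4.00 × 10^8 PFU/mL / 8.3771 × 10^5 = 477 PFU/mL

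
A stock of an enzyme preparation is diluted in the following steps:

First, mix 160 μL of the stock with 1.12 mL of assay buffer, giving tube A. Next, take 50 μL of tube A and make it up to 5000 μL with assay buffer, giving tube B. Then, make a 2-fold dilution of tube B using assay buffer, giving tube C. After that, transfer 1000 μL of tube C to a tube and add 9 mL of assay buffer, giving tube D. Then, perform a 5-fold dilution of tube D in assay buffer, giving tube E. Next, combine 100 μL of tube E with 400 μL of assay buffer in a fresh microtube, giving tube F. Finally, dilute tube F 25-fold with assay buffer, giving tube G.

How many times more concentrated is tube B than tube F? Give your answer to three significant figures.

500

Step 1: 160 μL + 1.12 mL = 1280 μL total → factor 1280/160 = 8
Step 2: 50 μL brought to 5000 μL → factor 5000/50 = 100
Step 3: 2-fold → factor 2
Step 4: 1000 μL + 9 mL = 10000 μL total → factor 10000/1000 = 10
Step 5: 5-fold → factor 5
Step 6: 100 μL + 400 μL = 500 μL total → factor 500/100 = 5
Dilution factor to tube B = 800; to tube F = 4 × 10^5
[tube B]/[tube F] = (factor to tube F)/(factor to tube B) = 4 × 10^5/800 = 500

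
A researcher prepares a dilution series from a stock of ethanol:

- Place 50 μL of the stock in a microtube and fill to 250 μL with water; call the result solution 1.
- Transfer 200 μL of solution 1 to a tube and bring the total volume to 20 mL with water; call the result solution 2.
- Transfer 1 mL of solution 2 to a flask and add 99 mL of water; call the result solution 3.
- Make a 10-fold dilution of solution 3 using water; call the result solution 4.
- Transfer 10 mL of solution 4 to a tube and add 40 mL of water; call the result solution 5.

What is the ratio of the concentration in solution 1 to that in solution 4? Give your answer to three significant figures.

1.00 × 10^5

Step 1: 50 μL brought to 250 μL → factor 250/50 = 5
Step 2: 200 μL brought to 20 mL → factor 20000/200 = 100
Step 3: 1 mL + 99 mL = 100 mL total → factor 100/1 = 100
Step 4: 10-fold → factor 10
Dilution factor to solution 1 = 5; to solution 4 = 5 × 10^5
[solution 1]/[solution 4] = (factor to solution 4)/(factor to solution 1) = 5 × 10^5/5 = 1.00 × 10^5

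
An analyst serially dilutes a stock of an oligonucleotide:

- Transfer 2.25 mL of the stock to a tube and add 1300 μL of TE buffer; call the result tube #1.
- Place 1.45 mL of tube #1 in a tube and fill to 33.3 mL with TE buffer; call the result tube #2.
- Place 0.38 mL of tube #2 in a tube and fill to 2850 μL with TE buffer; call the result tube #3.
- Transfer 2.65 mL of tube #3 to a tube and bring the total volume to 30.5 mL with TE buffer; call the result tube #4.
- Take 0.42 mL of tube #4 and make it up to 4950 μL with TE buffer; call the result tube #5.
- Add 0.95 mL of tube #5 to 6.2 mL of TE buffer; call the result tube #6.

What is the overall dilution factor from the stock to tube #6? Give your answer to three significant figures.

Step 1: 2.25 mL + 1300 μL = 3.55 mL total → factor 3.55/2.25 = 1.5778
Step 2: 1.45 mL brought to 33.3 mL → factor 33.3/1.45 = 22.966
Step 3: 0.38 mL brought to 2850 μL → factor 2.85/0.38 = 7.5
Step 4: 2.65 mL brought to 30.5 mL → factor 30.5/2.65 = 11.509
Step 5: 0.42 mL brought to 4950 μL → factor 4.95/0.42 = 11.786
Step 6: 0.95 mL + 6.2 mL = 7.15 mL total → factor 7.15/0.95 = 7.5263
Overall dilution factor = 1.5778 × 22.966 × 7.5 × 11.509 × 11.786 × 7.5263 = 2.7744 × 10^5

2.77 × 10^5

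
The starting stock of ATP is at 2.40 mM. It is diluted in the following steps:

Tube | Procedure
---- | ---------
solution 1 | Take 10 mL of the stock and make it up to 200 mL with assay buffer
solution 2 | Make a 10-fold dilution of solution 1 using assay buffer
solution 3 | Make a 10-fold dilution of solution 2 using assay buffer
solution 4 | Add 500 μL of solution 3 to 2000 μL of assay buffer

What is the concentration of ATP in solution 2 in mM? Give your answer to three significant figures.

Step 1: 10 mL brought to 200 mL → factor 200/10 = 20
Step 2: 10-fold → factor 10
Dilution factor through solution 2 = 20 × 10 = 200
[solution 2] = 2.40 mM / 200 = 0.0120 mM

0.0120 mM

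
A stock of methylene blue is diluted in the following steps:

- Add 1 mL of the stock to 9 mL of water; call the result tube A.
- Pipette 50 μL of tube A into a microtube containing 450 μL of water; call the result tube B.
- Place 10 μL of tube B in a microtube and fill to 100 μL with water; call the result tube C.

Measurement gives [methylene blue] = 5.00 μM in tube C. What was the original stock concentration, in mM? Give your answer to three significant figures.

5.00 mM

Step 1: 1 mL + 9 mL = 10 mL total → factor 10/1 = 10
Step 2: 50 μL + 450 μL = 500 μL total → factor 500/50 = 10
Step 3: 10 μL brought to 100 μL → factor 100/10 = 10
Overall dilution factor = 10 × 10 × 10 = 1000
Stock = 5.00 μM × 1000 = 5000 μM = 5.00 mM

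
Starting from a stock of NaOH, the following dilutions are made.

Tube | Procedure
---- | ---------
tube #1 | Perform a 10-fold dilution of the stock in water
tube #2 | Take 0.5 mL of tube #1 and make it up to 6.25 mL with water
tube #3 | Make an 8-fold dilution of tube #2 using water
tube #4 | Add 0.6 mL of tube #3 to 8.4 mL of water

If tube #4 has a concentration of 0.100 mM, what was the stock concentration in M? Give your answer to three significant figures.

Step 1: 10-fold → factor 10
Step 2: 0.5 mL brought to 6.25 mL → factor 6.25/0.5 = 12.5
Step 3: 8-fold → factor 8
Step 4: 0.6 mL + 8.4 mL = 9 mL total → factor 9/0.6 = 15
Overall dilution factor = 10 × 12.5 × 8 × 15 = 15000
Stock = 0.100 mM × 15000 = 1500 mM = 1.50 M

1.50 M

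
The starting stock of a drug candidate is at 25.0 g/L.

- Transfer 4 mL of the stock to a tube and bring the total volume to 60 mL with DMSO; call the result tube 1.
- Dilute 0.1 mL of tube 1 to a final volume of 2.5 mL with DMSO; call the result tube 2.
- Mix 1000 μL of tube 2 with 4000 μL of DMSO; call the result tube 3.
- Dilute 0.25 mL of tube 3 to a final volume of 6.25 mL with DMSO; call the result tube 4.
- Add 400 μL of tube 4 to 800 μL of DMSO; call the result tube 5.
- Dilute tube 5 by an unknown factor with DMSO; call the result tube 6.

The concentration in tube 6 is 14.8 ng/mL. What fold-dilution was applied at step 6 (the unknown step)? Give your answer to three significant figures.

Step 1: 4 mL brought to 60 mL → factor 60/4 = 15
Step 2: 0.1 mL brought to 2.5 mL → factor 2.5/0.1 = 25
Step 3: 1000 μL + 4000 μL = 5000 μL total → factor 5000/1000 = 5
Step 4: 0.25 mL brought to 6.25 mL → factor 6.25/0.25 = 25
Step 5: 400 μL + 800 μL = 1200 μL total → factor 1200/400 = 3
Step 6: unknown factor x
Product of known-step factors = 1.4062 × 10^5
Overall factor = 25.0 g/L / (14.8 ng/mL) = 1.6892 × 10^6
x = 1.6892 × 10^6 / 1.4062 × 10^5 = 12.0

12.0-fold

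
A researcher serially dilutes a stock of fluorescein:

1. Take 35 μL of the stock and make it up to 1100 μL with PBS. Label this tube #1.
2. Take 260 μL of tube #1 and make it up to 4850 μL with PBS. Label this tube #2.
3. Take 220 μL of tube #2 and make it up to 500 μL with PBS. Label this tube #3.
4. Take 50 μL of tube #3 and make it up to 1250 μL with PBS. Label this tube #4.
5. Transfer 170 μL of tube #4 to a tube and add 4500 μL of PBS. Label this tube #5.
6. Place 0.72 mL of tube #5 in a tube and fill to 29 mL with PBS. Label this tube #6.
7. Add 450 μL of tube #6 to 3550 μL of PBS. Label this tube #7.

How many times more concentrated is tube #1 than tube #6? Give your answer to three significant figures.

1.17 × 10^6

Step 1: 35 μL brought to 1100 μL → factor 1100/35 = 31.429
Step 2: 260 μL brought to 4850 μL → factor 4850/260 = 18.654
Step 3: 220 μL brought to 500 μL → factor 500/220 = 2.2727
Step 4: 50 μL brought to 1250 μL → factor 1250/50 = 25
Step 5: 170 μL + 4500 μL = 4670 μL total → factor 4670/170 = 27.471
Step 6: 0.72 mL brought to 29 mL → factor 29/0.72 = 40.278
Dilution factor to tube #1 = 31.429; to tube #6 = 3.6856 × 10^7
[tube #1]/[tube #6] = (factor to tube #6)/(factor to tube #1) = 3.6856 × 10^7/31.429 = 1.17 × 10^6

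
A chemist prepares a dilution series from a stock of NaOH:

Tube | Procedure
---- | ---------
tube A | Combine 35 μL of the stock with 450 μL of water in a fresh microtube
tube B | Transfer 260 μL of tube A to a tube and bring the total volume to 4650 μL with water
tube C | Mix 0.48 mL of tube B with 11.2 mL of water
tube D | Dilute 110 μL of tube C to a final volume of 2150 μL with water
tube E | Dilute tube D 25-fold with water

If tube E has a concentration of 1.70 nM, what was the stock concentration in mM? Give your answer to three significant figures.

5.01 mM

Step 1: 35 μL + 450 μL = 485 μL total → factor 485/35 = 13.857
Step 2: 260 μL brought to 4650 μL → factor 4650/260 = 17.885
Step 3: 0.48 mL + 11.2 mL = 11.68 mL total → factor 11.68/0.48 = 24.333
Step 4: 110 μL brought to 2150 μL → factor 2150/110 = 19.545
Step 5: 25-fold → factor 25
Overall dilution factor = 13.857 × 17.885 × 24.333 × 19.545 × 25 = 2.9467 × 10^6
Stock = 1.70 nM × 2.9467 × 10^6 = 5.009 × 10^6 nM = 5.01 mM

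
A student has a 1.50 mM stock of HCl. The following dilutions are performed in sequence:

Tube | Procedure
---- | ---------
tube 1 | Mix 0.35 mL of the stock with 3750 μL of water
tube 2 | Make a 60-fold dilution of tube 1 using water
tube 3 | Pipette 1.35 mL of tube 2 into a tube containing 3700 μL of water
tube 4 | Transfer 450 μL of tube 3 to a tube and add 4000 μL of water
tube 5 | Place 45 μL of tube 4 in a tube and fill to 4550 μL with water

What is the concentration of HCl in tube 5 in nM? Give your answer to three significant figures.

Step 1: 0.35 mL + 3750 μL = 4.1 mL total → factor 4.1/0.35 = 11.714
Step 2: 60-fold → factor 60
Step 3: 1.35 mL + 3700 μL = 5.05 mL total → factor 5.05/1.35 = 3.7407
Step 4: 450 μL + 4000 μL = 4450 μL total → factor 4450/450 = 9.8889
Step 5: 45 μL brought to 4550 μL → factor 4550/45 = 101.11
Overall dilution factor = 11.714 × 60 × 3.7407 × 9.8889 × 101.11 = 2.6289 × 10^6
Final = 1.50 mM / 2.6289 × 10^6 = 5.706 × 10^-7 mM = 0.571 nM

0.571 nM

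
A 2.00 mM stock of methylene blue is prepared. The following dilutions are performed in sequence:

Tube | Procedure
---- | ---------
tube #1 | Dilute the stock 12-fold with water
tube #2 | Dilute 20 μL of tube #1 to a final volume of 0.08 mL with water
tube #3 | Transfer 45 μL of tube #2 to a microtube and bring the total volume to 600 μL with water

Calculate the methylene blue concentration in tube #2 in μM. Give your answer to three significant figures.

41.7 μM

Step 1: 12-fold → factor 12
Step 2: 20 μL brought to 0.08 mL → factor 80/20 = 4
Dilution factor through tube #2 = 12 × 4 = 48
[tube #2] = 2.00 mM / 48 = 0.04167 mM = 41.7 μM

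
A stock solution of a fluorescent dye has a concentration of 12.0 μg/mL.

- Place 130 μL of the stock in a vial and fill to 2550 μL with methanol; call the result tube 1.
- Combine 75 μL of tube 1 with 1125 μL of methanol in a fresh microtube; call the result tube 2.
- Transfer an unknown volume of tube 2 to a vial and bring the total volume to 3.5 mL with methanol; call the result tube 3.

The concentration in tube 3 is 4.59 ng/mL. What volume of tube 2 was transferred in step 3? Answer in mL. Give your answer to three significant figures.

0.420 mL

Step 1: 130 μL brought to 2550 μL → factor 2550/130 = 19.615
Step 2: 75 μL + 1125 μL = 1200 μL total → factor 1200/75 = 16
Step 3: v brought to 3.5 mL → factor = 3.5 mL/v
Product of known-step factors = 313.85
Overall factor = 12.0 μg/mL / (4.59 ng/mL) = 2614.4
Step-3 factor = 2614.4 / 313.85 = 8.3301
v = 3.5 mL / 8.3301 = 0.420 mL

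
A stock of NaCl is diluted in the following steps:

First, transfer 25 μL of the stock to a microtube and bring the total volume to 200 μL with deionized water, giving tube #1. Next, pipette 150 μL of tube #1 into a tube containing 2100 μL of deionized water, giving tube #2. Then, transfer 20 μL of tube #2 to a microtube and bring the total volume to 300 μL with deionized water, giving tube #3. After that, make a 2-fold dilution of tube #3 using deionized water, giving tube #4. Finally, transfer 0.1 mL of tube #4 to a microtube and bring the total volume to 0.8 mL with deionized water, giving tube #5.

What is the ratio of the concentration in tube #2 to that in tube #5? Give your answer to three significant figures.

240

Step 1: 25 μL brought to 200 μL → factor 200/25 = 8
Step 2: 150 μL + 2100 μL = 2250 μL total → factor 2250/150 = 15
Step 3: 20 μL brought to 300 μL → factor 300/20 = 15
Step 4: 2-fold → factor 2
Step 5: 0.1 mL brought to 0.8 mL → factor 0.8/0.1 = 8
Dilution factor to tube #2 = 120; to tube #5 = 28800
[tube #2]/[tube #5] = (factor to tube #5)/(factor to tube #2) = 28800/120 = 240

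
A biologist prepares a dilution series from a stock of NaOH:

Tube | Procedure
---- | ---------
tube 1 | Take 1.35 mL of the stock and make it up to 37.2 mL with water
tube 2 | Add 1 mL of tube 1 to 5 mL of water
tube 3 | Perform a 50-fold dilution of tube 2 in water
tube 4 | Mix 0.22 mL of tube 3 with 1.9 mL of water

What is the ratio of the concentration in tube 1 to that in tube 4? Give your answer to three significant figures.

2.89 × 10^3

Step 1: 1.35 mL brought to 37.2 mL → factor 37.2/1.35 = 27.556
Step 2: 1 mL + 5 mL = 6 mL total → factor 6/1 = 6
Step 3: 50-fold → factor 50
Step 4: 0.22 mL + 1.9 mL = 2.12 mL total → factor 2.12/0.22 = 9.6364
Dilution factor to tube 1 = 27.556; to tube 4 = 79661
[tube 1]/[tube 4] = (factor to tube 4)/(factor to tube 1) = 79661/27.556 = 2.89 × 10^3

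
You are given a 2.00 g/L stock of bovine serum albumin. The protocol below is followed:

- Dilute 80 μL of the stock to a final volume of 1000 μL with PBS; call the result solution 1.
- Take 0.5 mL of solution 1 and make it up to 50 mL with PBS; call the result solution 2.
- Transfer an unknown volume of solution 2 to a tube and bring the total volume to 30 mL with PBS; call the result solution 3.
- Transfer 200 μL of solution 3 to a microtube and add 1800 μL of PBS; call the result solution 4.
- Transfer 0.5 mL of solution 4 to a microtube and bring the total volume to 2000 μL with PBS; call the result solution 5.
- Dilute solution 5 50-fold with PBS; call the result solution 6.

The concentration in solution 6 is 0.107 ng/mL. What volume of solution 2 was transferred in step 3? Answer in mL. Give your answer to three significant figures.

Step 1: 80 μL brought to 1000 μL → factor 1000/80 = 12.5
Step 2: 0.5 mL brought to 50 mL → factor 50/0.5 = 100
Step 3: v brought to 30 mL → factor = 30 mL/v
Step 4: 200 μL + 1800 μL = 2000 μL total → factor 2000/200 = 10
Step 5: 0.5 mL brought to 2000 μL → factor 2/0.5 = 4
Step 6: 50-fold → factor 50
Product of known-step factors = 2.5 × 10^6
Overall factor = 2.00 g/L / (0.107 ng/mL) = 1.8692 × 10^7
Step-3 factor = 1.8692 × 10^7 / 2.5 × 10^6 = 7.4766
v = 30 mL / 7.4766 = 4.01 mL

4.01 mL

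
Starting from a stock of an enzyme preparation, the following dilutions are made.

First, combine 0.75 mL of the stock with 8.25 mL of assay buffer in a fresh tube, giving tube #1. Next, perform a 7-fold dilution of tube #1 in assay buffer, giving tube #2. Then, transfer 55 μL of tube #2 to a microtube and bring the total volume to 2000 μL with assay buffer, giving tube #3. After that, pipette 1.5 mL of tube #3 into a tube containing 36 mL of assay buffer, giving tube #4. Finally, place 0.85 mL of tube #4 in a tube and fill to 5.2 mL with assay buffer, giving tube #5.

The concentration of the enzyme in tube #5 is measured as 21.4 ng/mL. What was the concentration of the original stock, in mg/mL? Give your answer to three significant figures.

10.0 mg/mL

Step 1: 0.75 mL + 8.25 mL = 9 mL total → factor 9/0.75 = 12
Step 2: 7-fold → factor 7
Step 3: 55 μL brought to 2000 μL → factor 2000/55 = 36.364
Step 4: 1.5 mL + 36 mL = 37.5 mL total → factor 37.5/1.5 = 25
Step 5: 0.85 mL brought to 5.2 mL → factor 5.2/0.85 = 6.1176
Overall dilution factor = 12 × 7 × 36.364 × 25 × 6.1176 = 4.6717 × 10^5
Stock = 21.4 ng/mL × 4.6717 × 10^5 = 9.997 × 10^6 ng/mL = 10.0 mg/mL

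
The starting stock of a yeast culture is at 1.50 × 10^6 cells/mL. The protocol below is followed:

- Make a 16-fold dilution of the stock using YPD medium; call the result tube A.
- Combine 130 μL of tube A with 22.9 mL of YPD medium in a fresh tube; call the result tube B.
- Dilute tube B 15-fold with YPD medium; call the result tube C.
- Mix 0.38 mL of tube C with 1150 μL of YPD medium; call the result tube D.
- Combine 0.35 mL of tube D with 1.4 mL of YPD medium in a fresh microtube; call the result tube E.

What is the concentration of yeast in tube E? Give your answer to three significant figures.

Step 1: 16-fold → factor 16
Step 2: 130 μL + 22.9 mL = 23030 μL total → factor 23030/130 = 177.15
Step 3: 15-fold → factor 15
Step 4: 0.38 mL + 1150 μL = 1.53 mL total → factor 1.53/0.38 = 4.0263
Step 5: 0.35 mL + 1.4 mL = 1.75 mL total → factor 1.75/0.35 = 5
Overall dilution factor = 16 × 177.15 × 15 × 4.0263 × 5 = 8.5593 × 10^5
Final = 1.50 × 10^6 cells/mL / 8.5593 × 10^5 = 1.75 cells/mL

1.75 cells/mL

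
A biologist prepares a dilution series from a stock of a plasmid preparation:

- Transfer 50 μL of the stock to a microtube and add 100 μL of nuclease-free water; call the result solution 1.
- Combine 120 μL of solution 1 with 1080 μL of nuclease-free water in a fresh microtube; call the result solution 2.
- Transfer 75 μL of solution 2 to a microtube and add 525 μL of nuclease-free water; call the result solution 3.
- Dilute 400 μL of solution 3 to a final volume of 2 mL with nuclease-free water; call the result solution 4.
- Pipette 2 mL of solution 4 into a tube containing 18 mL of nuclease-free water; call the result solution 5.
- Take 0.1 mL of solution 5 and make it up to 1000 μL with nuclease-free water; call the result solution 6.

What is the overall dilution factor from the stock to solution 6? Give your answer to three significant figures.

Step 1: 50 μL + 100 μL = 150 μL total → factor 150/50 = 3
Step 2: 120 μL + 1080 μL = 1200 μL total → factor 1200/120 = 10
Step 3: 75 μL + 525 μL = 600 μL total → factor 600/75 = 8
Step 4: 400 μL brought to 2 mL → factor 2000/400 = 5
Step 5: 2 mL + 18 mL = 20 mL total → factor 20/2 = 10
Step 6: 0.1 mL brought to 1000 μL → factor 1/0.1 = 10
Overall dilution factor = 3 × 10 × 8 × 5 × 10 × 10 = 1.2 × 10^5

1.20 × 10^5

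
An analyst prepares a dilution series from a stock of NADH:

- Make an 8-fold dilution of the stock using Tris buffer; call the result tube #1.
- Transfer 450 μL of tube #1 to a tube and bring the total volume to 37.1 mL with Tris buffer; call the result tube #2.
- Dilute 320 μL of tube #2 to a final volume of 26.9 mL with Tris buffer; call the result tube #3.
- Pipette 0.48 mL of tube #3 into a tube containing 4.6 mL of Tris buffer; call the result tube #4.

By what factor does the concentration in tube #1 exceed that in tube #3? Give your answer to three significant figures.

6.93 × 10^3

Step 1: 8-fold → factor 8
Step 2: 450 μL brought to 37.1 mL → factor 37100/450 = 82.444
Step 3: 320 μL brought to 26.9 mL → factor 26900/320 = 84.062
Dilution factor to tube #1 = 8; to tube #3 = 55444
[tube #1]/[tube #3] = (factor to tube #3)/(factor to tube #1) = 55444/8 = 6.93 × 10^3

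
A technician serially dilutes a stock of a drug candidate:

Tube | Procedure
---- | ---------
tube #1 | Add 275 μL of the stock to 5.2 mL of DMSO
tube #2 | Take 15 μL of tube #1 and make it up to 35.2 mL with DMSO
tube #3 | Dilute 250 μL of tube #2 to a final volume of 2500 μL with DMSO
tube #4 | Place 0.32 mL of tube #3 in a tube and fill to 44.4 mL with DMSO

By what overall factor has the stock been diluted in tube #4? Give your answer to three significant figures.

6.48 × 10^7

Step 1: 275 μL + 5.2 mL = 5475 μL total → factor 5475/275 = 19.909
Step 2: 15 μL brought to 35.2 mL → factor 35200/15 = 2346.7
Step 3: 250 μL brought to 2500 μL → factor 2500/250 = 10
Step 4: 0.32 mL brought to 44.4 mL → factor 44.4/0.32 = 138.75
Overall dilution factor = 19.909 × 2346.7 × 10 × 138.75 = 6.4824 × 10^7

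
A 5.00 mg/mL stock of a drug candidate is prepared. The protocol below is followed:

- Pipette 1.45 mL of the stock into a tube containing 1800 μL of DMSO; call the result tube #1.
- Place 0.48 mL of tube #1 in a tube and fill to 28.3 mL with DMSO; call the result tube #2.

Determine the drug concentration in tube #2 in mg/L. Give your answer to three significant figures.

37.8 mg/L

Step 1: 1.45 mL + 1800 μL = 3.25 mL total → factor 3.25/1.45 = 2.2414
Step 2: 0.48 mL brought to 28.3 mL → factor 28.3/0.48 = 58.958
Overall dilution factor = 2.2414 × 58.958 = 132.15
Final = 5.00 mg/mL / 132.15 = 0.03784 mg/mL = 37.8 mg/L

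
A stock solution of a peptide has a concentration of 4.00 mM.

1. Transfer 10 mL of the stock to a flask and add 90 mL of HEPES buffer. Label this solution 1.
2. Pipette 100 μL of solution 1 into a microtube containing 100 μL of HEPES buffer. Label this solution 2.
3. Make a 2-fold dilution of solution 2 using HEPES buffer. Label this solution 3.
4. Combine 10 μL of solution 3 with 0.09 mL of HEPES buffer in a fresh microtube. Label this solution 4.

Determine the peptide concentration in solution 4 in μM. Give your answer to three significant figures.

10.0 μM

Step 1: 10 mL + 90 mL = 100 mL total → factor 100/10 = 10
Step 2: 100 μL + 100 μL = 200 μL total → factor 200/100 = 2
Step 3: 2-fold → factor 2
Step 4: 10 μL + 0.09 mL = 100 μL total → factor 100/10 = 10
Overall dilution factor = 10 × 2 × 2 × 10 = 400
Final = 4.00 mM / 400 = 0.01000 mM = 10.0 μM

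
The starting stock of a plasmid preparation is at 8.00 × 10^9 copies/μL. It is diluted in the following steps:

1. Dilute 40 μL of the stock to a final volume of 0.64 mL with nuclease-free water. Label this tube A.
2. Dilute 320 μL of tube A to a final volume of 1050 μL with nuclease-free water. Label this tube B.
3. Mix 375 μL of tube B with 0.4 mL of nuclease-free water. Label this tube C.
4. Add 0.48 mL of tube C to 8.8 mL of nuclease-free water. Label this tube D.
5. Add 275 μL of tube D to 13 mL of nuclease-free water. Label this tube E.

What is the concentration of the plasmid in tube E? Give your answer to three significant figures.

7.90 × 10^4 copies/μL

Step 1: 40 μL brought to 0.64 mL → factor 640/40 = 16
Step 2: 320 μL brought to 1050 μL → factor 1050/320 = 3.2812
Step 3: 375 μL + 0.4 mL = 775 μL total → factor 775/375 = 2.0667
Step 4: 0.48 mL + 8.8 mL = 9.28 mL total → factor 9.28/0.48 = 19.333
Step 5: 275 μL + 13 mL = 13275 μL total → factor 13275/275 = 48.273
Overall dilution factor = 16 × 3.2812 × 2.0667 × 19.333 × 48.273 = 1.0126 × 10^5
Final = 8.00 × 10^9 copies/μL / 1.0126 × 10^5 = 7.90 × 10^4 copies/μL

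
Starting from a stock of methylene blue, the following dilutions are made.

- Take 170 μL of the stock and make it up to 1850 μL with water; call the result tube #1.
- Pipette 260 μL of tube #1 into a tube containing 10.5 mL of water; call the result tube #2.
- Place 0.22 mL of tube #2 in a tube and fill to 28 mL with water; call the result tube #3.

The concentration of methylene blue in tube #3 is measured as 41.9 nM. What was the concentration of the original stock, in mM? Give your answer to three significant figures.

Step 1: 170 μL brought to 1850 μL → factor 1850/170 = 10.882
Step 2: 260 μL + 10.5 mL = 10760 μL total → factor 10760/260 = 41.385
Step 3: 0.22 mL brought to 28 mL → factor 28/0.22 = 127.27
Overall dilution factor = 10.882 × 41.385 × 127.27 = 57319
Stock = 41.9 nM × 57319 = 2.402 × 10^6 nM = 2.40 mM

2.40 mM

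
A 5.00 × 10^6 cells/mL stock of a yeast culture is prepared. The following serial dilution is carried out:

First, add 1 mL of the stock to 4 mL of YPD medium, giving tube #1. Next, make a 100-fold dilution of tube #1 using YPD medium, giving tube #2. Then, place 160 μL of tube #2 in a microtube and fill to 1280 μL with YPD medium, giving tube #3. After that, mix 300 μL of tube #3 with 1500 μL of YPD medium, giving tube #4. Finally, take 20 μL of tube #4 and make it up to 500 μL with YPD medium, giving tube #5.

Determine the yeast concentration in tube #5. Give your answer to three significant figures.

8.33 cells/mL

Step 1: 1 mL + 4 mL = 5 mL total → factor 5/1 = 5
Step 2: 100-fold → factor 100
Step 3: 160 μL brought to 1280 μL → factor 1280/160 = 8
Step 4: 300 μL + 1500 μL = 1800 μL total → factor 1800/300 = 6
Step 5: 20 μL brought to 500 μL → factor 500/20 = 25
Overall dilution factor = 5 × 100 × 8 × 6 × 25 = 6 × 10^5
Final = 5.00 × 10^6 cells/mL / 6 × 10^5 = 8.33 cells/mL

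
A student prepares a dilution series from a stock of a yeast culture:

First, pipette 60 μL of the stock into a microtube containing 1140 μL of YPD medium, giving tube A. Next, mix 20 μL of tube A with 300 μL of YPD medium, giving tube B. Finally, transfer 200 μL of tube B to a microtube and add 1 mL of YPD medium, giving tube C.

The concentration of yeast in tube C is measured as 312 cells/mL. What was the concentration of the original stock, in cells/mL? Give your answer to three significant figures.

Step 1: 60 μL + 1140 μL = 1200 μL total → factor 1200/60 = 20
Step 2: 20 μL + 300 μL = 320 μL total → factor 320/20 = 16
Step 3: 200 μL + 1 mL = 1200 μL total → factor 1200/200 = 6
Overall dilution factor = 20 × 16 × 6 = 1920
Stock = 312 cells/mL × 1920 = 5.99 × 10^5 cells/mL

5.99 × 10^5 cells/mL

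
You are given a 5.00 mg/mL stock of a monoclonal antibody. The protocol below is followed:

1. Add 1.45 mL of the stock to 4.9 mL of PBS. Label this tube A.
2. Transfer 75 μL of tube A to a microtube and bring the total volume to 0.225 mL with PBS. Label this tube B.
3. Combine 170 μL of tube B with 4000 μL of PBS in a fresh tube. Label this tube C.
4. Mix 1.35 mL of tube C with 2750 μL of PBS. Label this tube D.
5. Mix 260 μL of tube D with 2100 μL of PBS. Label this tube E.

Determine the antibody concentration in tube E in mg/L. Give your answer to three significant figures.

0.563 mg/L

Step 1: 1.45 mL + 4.9 mL = 6.35 mL total → factor 6.35/1.45 = 4.3793
Step 2: 75 μL brought to 0.225 mL → factor 225/75 = 3
Step 3: 170 μL + 4000 μL = 4170 μL total → factor 4170/170 = 24.529
Step 4: 1.35 mL + 2750 μL = 4.1 mL total → factor 4.1/1.35 = 3.037
Step 5: 260 μL + 2100 μL = 2360 μL total → factor 2360/260 = 9.0769
Overall dilution factor = 4.3793 × 3 × 24.529 × 3.037 × 9.0769 = 8883.9
Final = 5.00 mg/mL / 8883.9 = 0.0005628 mg/mL = 0.563 mg/L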